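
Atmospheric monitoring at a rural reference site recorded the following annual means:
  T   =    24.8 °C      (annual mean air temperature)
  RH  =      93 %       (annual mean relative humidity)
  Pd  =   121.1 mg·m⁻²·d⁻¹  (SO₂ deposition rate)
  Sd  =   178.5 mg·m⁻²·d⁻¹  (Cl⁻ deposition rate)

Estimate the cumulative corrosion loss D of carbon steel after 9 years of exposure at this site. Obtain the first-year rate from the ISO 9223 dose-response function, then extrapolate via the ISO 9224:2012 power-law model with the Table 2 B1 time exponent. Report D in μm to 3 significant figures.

D(9) = 660 μm

carbon steel: T>10 °C ⇒ hinge -0.054·(24.8−10) = -0.7992
  Pd branch = 1.77·Pd^0.52·e^(0.02·RH+f) = 61.93 μm/a
  Cl⁻ term: 0.102·178.5^0.62·exp(0.033·93+0.04·24.8) = 147.3
  r_corr = 61.93 + 147.3 = 209.3 μm/a
ISO 9224: D(t) = r_corr · t^b with b = 0.523 (carbon steel, B1)
  D(9) = 209.3 × 9^0.523 = 209.3 × 3.156 = 660.3 μm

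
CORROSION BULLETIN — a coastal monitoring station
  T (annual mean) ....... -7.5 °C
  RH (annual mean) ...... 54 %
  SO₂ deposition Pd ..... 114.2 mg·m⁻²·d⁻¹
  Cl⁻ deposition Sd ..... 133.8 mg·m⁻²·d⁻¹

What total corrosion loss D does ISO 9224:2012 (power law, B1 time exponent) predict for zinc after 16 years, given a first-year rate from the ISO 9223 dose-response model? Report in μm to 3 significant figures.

zinc: T≤10 °C ⇒ hinge +0.038·(-7.5−10) = -0.6650
  Pd branch = 0.0129·Pd^0.44·e^(0.046·RH+f) = 0.6397 μm/a
  Sd branch = 0.0175·Sd^0.57·e^(0.008·RH+0.085·T) = 0.2322 μm/a
  r_corr = 0.6397 + 0.2322 = 0.8719 μm/a
Power-law: D(16) = r_corr · 16^0.813
  D(16) = 0.8719 × 16^0.813 = 0.8719 × 9.527 = 8.306 μm

D(16) = 8.31 μm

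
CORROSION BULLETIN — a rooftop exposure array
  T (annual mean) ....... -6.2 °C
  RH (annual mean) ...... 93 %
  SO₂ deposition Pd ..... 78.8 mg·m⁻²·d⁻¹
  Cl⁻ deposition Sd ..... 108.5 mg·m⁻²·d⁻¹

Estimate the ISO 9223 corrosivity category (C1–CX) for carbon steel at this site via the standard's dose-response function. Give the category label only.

carbon steel: T≤10 °C ⇒ hinge +0.150·(-6.2−10) = -2.4300
  SO₂ term: 1.77·78.8^0.52·exp(0.02·93-2.4300) = 9.697
  Cl⁻ term: 0.102·108.5^0.62·exp(0.033·93+0.04·-6.2) = 31.31
  sum: 9.697 + 31.31 → r_corr = 41.01 μm/a
Category bounds: 25…50 μm/a bracket r_corr ⇒ C3

C3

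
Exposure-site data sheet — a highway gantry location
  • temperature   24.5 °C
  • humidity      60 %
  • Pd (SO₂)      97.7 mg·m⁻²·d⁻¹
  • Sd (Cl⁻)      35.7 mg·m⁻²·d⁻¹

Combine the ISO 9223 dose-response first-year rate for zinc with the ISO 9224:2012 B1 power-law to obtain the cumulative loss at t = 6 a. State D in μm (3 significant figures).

D(6) = 9.82 μm

zinc: f(T) = -0.071·(T−10) [T>10 °C] = -1.0295
  Pd branch = 0.0129·Pd^0.44·e^(0.046·RH+f) = 0.5466 μm/a
  Sd branch = 0.0175·Sd^0.57·e^(0.008·RH+0.085·T) = 1.742 μm/a
  sum: 0.5466 + 1.742 → r_corr = 2.288 μm/a
Long-term exponent b (ISO 9224 Table 2, B1) = 0.813
  D(6) = 2.288 × 6^0.813 = 2.288 × 4.292 = 9.82 μm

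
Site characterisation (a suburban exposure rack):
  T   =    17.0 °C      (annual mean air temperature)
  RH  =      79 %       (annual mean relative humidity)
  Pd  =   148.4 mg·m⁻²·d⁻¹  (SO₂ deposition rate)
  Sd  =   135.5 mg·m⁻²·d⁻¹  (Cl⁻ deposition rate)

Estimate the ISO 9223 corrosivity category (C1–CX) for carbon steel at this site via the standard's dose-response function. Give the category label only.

C5

carbon steel: temperature factor f = -0.054·(7.0) = -0.3780
  SO₂ term: 1.77·148.4^0.52·exp(0.02·79-0.3780) = 79.28
  Cl⁻ term: 0.102·135.5^0.62·exp(0.033·79+0.04·17.0) = 57.27
  r_corr = 79.28 + 57.27 = 136.5 μm/a
ISO 9223 Table 2 (carbon steel): 80 < 137 ≤ 200 μm/a ⇒ C5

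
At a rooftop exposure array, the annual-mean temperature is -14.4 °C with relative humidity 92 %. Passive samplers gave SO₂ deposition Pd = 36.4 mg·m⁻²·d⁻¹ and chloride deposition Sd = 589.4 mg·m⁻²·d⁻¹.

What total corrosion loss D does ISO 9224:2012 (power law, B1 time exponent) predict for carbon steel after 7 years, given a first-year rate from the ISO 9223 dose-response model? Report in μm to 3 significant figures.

carbon steel: T≤10 °C ⇒ hinge +0.150·(-14.4−10) = -3.6600
  sulphur-dioxide contribution → 1.859 μm/a
  chloride contribution → 62.32 μm/a
  ⇒ r_corr(carbon steel) = 64.18 μm/a
ISO 9224: D(t) = r_corr · t^b with b = 0.523 (carbon steel, B1)
  D(7) = 64.18 × 7^0.523 = 64.18 × 2.767 = 177.6 μm

D(7) = 178 μm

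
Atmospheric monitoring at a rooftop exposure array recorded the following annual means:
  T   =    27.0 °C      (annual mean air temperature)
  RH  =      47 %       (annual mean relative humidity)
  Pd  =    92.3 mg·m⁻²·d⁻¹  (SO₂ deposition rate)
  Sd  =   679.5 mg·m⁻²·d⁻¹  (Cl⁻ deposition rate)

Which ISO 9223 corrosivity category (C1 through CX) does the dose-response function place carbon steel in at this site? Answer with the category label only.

C5

carbon steel: T>10 °C ⇒ hinge -0.054·(27.0−10) = -0.9180
  SO₂ term: 1.77·92.3^0.52·exp(0.02·47-0.9180) = 19.03
  Sd branch = 0.102·Sd^0.62·e^(0.033·RH+0.04·T) = 80.76 μm/a
  sum: 19.03 + 80.76 → r_corr = 99.79 μm/a
99.8 μm/a falls in (80, 200] for carbon steel → category C5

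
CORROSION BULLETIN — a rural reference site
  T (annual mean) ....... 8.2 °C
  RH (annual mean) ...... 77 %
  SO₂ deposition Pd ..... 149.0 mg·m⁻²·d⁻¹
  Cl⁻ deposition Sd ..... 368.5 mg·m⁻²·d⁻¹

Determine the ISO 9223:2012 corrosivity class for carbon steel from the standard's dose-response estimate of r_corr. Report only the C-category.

carbon steel: temperature factor f = +0.150·(-1.8) = -0.2700
  SO₂ term: 1.77·149.0^0.52·exp(0.02·77-0.2700) = 85.03
  Cl⁻ term: 0.102·368.5^0.62·exp(0.033·77+0.04·8.2) = 70.11
  sum: 85.03 + 70.11 → r_corr = 155.1 μm/a
Category bounds: 80…200 μm/a bracket r_corr ⇒ C5

C5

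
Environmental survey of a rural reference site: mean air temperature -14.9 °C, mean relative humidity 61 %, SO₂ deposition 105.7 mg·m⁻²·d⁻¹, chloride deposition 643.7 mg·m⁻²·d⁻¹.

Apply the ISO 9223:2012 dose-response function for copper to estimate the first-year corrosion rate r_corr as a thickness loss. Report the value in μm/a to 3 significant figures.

r_corr = 0.283 μm/a

copper: f(T) = +0.126·(T−10) [T≤10 °C] = -3.1374
  Pd branch = 0.0053·Pd^0.26·e^(0.059·RH+f) = 0.02825 μm/a
  Sd branch = 0.01025·Sd^0.27·e^(0.036·RH+0.049·T) = 0.2545 μm/a
  sum: 0.02825 + 0.2545 → r_corr = 0.2828 μm/a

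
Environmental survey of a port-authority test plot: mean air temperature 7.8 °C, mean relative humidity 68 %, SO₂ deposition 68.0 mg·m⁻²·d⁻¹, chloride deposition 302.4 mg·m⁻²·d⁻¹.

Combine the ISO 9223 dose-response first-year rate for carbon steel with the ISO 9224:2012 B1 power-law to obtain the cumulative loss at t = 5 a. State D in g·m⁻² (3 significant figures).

D(5) = 1.64e+03 g·m⁻²

carbon steel: f(T) = +0.150·(T−10) [T≤10 °C] = -0.3300
  SO₂ term: 1.77·68.0^0.52·exp(0.02·68-0.3300) = 44.48
  Sd branch = 0.102·Sd^0.62·e^(0.033·RH+0.04·T) = 45.35 μm/a
  sum: 44.48 + 45.35 → r_corr = 89.84 μm/a
Long-term exponent b (ISO 9224 Table 2, B1) = 0.523
  D(5) = 89.84 × 5^0.523 = 89.84 × 2.32 = 208.5 μm
  Mass loss = 208.5 μm × 7.85 g/cm³ = 1636 g·m⁻²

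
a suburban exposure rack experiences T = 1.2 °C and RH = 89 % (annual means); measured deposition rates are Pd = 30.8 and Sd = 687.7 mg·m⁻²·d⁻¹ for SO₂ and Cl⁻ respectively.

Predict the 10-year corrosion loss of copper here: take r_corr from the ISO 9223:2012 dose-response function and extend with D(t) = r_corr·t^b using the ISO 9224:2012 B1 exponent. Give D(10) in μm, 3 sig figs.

copper: f(T) = +0.126·(T−10) [T≤10 °C] = -1.1088
  sulphur-dioxide contribution → 0.8133 μm/a
  chloride contribution → 1.563 μm/a
  total first-year rate 2.376 μm/a
Long-term exponent b (ISO 9224 Table 2, B1) = 0.667
  D(10) = 2.376 × 10^0.667 = 2.376 × 4.645 = 11.04 μm

D(10) = 11.0 μm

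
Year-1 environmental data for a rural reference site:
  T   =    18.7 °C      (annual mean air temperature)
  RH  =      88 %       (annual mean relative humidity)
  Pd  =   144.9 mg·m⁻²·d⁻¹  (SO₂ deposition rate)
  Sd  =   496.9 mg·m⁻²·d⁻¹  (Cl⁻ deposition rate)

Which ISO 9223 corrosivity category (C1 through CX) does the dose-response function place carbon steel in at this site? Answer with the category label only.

CX

carbon steel: temperature factor f = -0.054·(8.7) = -0.4698
  SO₂ term: 1.77·144.9^0.52·exp(0.02·88-0.4698) = 85.52
  Sd branch = 0.102·Sd^0.62·e^(0.033·RH+0.04·T) = 184.6 μm/a
  r_corr = 85.52 + 184.6 = 270.2 μm/a
Category bounds: 200…700 μm/a bracket r_corr ⇒ CX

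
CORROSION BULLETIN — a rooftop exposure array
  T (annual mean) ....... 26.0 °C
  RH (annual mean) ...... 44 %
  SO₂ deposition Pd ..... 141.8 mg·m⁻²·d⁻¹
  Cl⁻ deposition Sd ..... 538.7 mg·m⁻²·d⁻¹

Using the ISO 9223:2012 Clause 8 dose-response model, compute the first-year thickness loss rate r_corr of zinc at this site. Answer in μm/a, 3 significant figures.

r_corr = 8.45 μm/a

zinc: T>10 °C ⇒ hinge -0.071·(26.0−10) = -1.1360
  sulphur-dioxide contribution → 0.2773 μm/a
  chloride contribution → 8.177 μm/a
  ⇒ r_corr(zinc) = 8.454 μm/a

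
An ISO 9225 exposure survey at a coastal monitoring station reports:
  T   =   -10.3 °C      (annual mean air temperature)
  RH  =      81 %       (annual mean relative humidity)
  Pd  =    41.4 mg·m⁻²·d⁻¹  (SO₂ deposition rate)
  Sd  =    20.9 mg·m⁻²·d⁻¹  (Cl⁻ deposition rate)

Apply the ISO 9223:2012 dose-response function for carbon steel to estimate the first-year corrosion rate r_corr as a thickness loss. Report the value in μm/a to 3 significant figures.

r_corr = 9.39 μm/a

carbon steel: temperature factor f = +0.150·(-20.3) = -3.0450
  sulphur-dioxide contribution → 2.951 μm/a
  chloride contribution → 6.442 μm/a
  ⇒ r_corr(carbon steel) = 9.393 μm/a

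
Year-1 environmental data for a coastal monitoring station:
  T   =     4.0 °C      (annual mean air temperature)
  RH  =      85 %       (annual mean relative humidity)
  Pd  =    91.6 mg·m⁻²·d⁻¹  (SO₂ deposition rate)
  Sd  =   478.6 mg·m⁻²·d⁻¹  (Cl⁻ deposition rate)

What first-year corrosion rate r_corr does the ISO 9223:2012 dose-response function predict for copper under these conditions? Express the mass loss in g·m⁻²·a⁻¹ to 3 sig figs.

r_corr = 23.5 g·m⁻²·a⁻¹

copper: temperature factor f = +0.126·(-6.0) = -0.7560
  sulphur-dioxide contribution → 1.213 μm/a
  chloride contribution → 1.407 μm/a
  total first-year rate 2.621 μm/a
Convert to mass loss: 2.621 μm/a × 8.96 g/cm³ = 23.48 g·m⁻²·a⁻¹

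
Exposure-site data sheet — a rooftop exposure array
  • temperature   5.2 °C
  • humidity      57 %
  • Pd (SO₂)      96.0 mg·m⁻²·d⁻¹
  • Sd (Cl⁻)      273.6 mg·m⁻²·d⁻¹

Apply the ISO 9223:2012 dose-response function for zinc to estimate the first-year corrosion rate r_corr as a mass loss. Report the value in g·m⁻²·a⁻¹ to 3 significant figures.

zinc: T≤10 °C ⇒ hinge +0.038·(5.2−10) = -0.1824
  SO₂ term: 0.0129·96.0^0.44·exp(0.046·57-0.1824) = 1.102
  Sd branch = 0.0175·Sd^0.57·e^(0.008·RH+0.085·T) = 1.052 μm/a
  sum: 1.102 + 1.052 → r_corr = 2.155 μm/a
Convert to mass loss: 2.155 μm/a × 7.14 g/cm³ = 15.38 g·m⁻²·a⁻¹

r_corr = 15.4 g·m⁻²·a⁻¹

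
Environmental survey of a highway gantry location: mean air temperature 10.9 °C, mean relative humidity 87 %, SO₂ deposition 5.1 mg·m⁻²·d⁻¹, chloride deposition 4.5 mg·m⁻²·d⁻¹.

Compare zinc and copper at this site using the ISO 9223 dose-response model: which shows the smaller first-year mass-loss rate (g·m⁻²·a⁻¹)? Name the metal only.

zinc

zinc: temperature factor f = -0.071·(0.9) = -0.0639
  Pd branch = 0.0129·Pd^0.44·e^(0.046·RH+f) = 1.356 μm/a
  Cl⁻ term: 0.0175·4.5^0.57·exp(0.008·87+0.085·10.9) = 0.2089
  sum: 1.356 + 0.2089 → r_corr = 1.565 μm/a
  mass loss = 1.565 μm/a × 7.14 g/cm³ = 11.17 g·m⁻²·a⁻¹
copper: f(T) = -0.080·(T−10) [T>10 °C] = -0.0720
  Pd branch = 0.0053·Pd^0.26·e^(0.059·RH+f) = 1.277 μm/a
  Sd branch = 0.01025·Sd^0.27·e^(0.036·RH+0.049·T) = 0.6015 μm/a
  r_corr = 1.277 + 0.6015 = 1.879 μm/a
  mass loss = 1.879 μm/a × 8.96 g/cm³ = 16.83 g·m⁻²·a⁻¹
Ordering by g·m⁻²·a⁻¹: copper (16.8) > zinc (11.2)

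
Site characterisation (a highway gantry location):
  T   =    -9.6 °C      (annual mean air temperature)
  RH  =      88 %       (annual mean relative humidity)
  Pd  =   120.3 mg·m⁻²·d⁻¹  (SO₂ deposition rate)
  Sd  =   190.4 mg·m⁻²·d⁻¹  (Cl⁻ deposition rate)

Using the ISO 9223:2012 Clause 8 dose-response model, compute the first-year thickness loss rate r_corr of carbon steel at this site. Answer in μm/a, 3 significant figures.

r_corr = 39.4 μm/a

carbon steel: T≤10 °C ⇒ hinge +0.150·(-9.6−10) = -2.9400
  Pd branch = 1.77·Pd^0.52·e^(0.02·RH+f) = 6.565 μm/a
  Sd branch = 0.102·Sd^0.62·e^(0.033·RH+0.04·T) = 32.84 μm/a
  r_corr = 6.565 + 32.84 = 39.41 μm/a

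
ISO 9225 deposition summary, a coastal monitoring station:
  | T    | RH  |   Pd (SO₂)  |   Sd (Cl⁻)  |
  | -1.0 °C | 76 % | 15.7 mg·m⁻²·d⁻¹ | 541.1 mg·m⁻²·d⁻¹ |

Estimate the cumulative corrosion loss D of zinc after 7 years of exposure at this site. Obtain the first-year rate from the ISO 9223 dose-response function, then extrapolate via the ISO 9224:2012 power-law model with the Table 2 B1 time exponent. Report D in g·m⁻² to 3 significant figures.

zinc: temperature factor f = +0.038·(-11.0) = -0.4180
  Pd branch = 0.0129·Pd^0.44·e^(0.046·RH+f) = 0.9409 μm/a
  Cl⁻ term: 0.0175·541.1^0.57·exp(0.008·76+0.085·-1.0) = 1.067
  sum: 0.9409 + 1.067 → r_corr = 2.008 μm/a
Long-term exponent b (ISO 9224 Table 2, B1) = 0.813
  D(7) = 2.008 × 7^0.813 = 2.008 × 4.865 = 9.768 μm
  Mass loss = 9.768 μm × 7.14 g/cm³ = 69.74 g·m⁻²

D(7) = 69.7 g·m⁻²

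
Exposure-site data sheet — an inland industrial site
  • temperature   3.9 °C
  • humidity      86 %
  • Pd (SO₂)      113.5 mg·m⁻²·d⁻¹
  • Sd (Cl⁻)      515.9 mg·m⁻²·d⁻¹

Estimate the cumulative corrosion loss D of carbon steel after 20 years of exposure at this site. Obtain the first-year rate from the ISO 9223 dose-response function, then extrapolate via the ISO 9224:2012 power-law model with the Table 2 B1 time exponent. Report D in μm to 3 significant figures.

D(20) = 691 μm

carbon steel: T≤10 °C ⇒ hinge +0.150·(3.9−10) = -0.9150
  Pd branch = 1.77·Pd^0.52·e^(0.02·RH+f) = 46.36 μm/a
  Cl⁻ term: 0.102·515.9^0.62·exp(0.033·86+0.04·3.9) = 97.87
  sum: 46.36 + 97.87 → r_corr = 144.2 μm/a
Power-law: D(20) = r_corr · 20^0.523
  D(20) = 144.2 × 20^0.523 = 144.2 × 4.791 = 691.1 μm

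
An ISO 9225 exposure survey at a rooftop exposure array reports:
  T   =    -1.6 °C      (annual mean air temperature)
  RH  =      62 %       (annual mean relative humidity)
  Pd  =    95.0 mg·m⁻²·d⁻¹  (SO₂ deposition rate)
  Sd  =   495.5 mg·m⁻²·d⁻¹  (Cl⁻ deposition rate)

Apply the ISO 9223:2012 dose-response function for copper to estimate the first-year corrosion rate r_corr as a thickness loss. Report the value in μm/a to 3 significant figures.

copper: T≤10 °C ⇒ hinge +0.126·(-1.6−10) = -1.4616
  Pd branch = 0.0053·Pd^0.26·e^(0.059·RH+f) = 0.1557 μm/a
  Sd branch = 0.01025·Sd^0.27·e^(0.036·RH+0.049·T) = 0.4717 μm/a
  r_corr = 0.1557 + 0.4717 = 0.6274 μm/a

r_corr = 0.627 μm/a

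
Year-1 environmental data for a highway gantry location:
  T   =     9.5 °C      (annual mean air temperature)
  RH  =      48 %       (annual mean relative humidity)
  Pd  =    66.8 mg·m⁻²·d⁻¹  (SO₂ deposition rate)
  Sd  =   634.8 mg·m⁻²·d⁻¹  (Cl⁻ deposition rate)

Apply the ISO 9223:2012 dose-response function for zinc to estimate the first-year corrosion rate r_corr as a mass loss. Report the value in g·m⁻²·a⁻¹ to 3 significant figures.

zinc: f(T) = +0.038·(T−10) [T≤10 °C] = -0.0190
  Pd branch = 0.0129·Pd^0.44·e^(0.046·RH+f) = 0.7314 μm/a
  Cl⁻ term: 0.0175·634.8^0.57·exp(0.008·48+0.085·9.5) = 2.28
  sum: 0.7314 + 2.28 → r_corr = 3.012 μm/a
Convert to mass loss: 3.012 μm/a × 7.14 g/cm³ = 21.5 g·m⁻²·a⁻¹

r_corr = 21.5 g·m⁻²·a⁻¹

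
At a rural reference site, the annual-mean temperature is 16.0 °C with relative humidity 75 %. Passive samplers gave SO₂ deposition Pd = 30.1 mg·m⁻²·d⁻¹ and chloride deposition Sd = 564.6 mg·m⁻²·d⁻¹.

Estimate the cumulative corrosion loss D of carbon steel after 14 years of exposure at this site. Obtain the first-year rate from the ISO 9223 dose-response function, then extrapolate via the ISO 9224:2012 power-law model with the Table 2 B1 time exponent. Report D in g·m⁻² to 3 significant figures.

carbon steel: temperature factor f = -0.054·(6.0) = -0.3240
  sulphur-dioxide contribution → 33.69 μm/a
  chloride contribution → 116.8 μm/a
  total first-year rate 150.5 μm/a
Long-term exponent b (ISO 9224 Table 2, B1) = 0.523
  D(14) = 150.5 × 14^0.523 = 150.5 × 3.976 = 598.4 μm
  Mass loss = 598.4 μm × 7.85 g/cm³ = 4697 g·m⁻²

D(14) = 4.70e+03 g·m⁻²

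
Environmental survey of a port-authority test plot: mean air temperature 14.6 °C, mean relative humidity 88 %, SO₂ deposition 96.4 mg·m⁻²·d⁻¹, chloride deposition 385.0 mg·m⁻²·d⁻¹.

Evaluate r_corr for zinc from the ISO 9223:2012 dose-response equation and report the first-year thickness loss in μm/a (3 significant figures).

r_corr = 7.62 μm/a

zinc: T>10 °C ⇒ hinge -0.071·(14.6−10) = -0.3266
  sulphur-dioxide contribution → 3.979 μm/a
  chloride contribution → 3.643 μm/a
  total first-year rate 7.622 μm/a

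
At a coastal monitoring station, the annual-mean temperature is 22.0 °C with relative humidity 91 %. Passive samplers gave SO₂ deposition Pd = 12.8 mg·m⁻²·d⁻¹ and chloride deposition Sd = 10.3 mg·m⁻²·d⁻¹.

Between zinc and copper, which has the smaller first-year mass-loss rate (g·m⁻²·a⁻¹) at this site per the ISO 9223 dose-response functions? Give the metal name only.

zinc

zinc: f(T) = -0.071·(T−10) [T>10 °C] = -0.8520
  Pd branch = 0.0129·Pd^0.44·e^(0.046·RH+f) = 1.111 μm/a
  Cl⁻ term: 0.0175·10.3^0.57·exp(0.008·91+0.085·22.0) = 0.8885
  sum: 1.111 + 0.8885 → r_corr = 1.999 μm/a
  mass loss = 1.999 μm/a × 7.14 g/cm³ = 14.28 g·m⁻²·a⁻¹
copper: f(T) = -0.080·(T−10) [T>10 °C] = -0.9600
  SO₂ term: 0.0053·12.8^0.26·exp(0.059·91-0.9600) = 0.8452
  Sd branch = 0.01025·Sd^0.27·e^(0.036·RH+0.049·T) = 1.497 μm/a
  r_corr = 0.8452 + 1.497 = 2.342 μm/a
  mass loss = 2.342 μm/a × 8.96 g/cm³ = 20.98 g·m⁻²·a⁻¹
Ordering by g·m⁻²·a⁻¹: copper (21) > zinc (14.3)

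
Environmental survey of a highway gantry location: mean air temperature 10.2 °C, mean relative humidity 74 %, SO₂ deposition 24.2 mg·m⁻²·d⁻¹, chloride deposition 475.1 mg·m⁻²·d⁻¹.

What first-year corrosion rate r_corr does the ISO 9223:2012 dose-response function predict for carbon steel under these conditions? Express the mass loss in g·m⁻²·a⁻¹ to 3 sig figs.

carbon steel: T>10 °C ⇒ hinge -0.054·(10.2−10) = -0.0108
  Pd branch = 1.77·Pd^0.52·e^(0.02·RH+f) = 40.33 μm/a
  Sd branch = 0.102·Sd^0.62·e^(0.033·RH+0.04·T) = 80.53 μm/a
  sum: 40.33 + 80.53 → r_corr = 120.9 μm/a
Convert to mass loss: 120.9 μm/a × 7.85 g/cm³ = 948.7 g·m⁻²·a⁻¹

r_corr = 949 g·m⁻²·a⁻¹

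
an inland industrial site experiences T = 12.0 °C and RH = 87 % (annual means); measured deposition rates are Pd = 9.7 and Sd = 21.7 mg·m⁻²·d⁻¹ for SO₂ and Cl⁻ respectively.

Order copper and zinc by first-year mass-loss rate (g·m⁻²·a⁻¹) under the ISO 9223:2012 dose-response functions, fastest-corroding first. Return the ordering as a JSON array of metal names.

["copper", "zinc"]

copper: temperature factor f = -0.080·(2.0) = -0.1600
  SO₂ term: 0.0053·9.7^0.26·exp(0.059·87-0.1600) = 1.382
  Sd branch = 0.01025·Sd^0.27·e^(0.036·RH+0.049·T) = 0.9708 μm/a
  sum: 1.382 + 0.9708 → r_corr = 2.353 μm/a
  mass loss = 2.353 μm/a × 8.96 g/cm³ = 21.08 g·m⁻²·a⁻¹
zinc: temperature factor f = -0.071·(2.0) = -0.1420
  SO₂ term: 0.0129·9.7^0.44·exp(0.046·87-0.1420) = 1.664
  Cl⁻ term: 0.0175·21.7^0.57·exp(0.008·87+0.085·12.0) = 0.5624
  sum: 1.664 + 0.5624 → r_corr = 2.226 μm/a
  mass loss = 2.226 μm/a × 7.14 g/cm³ = 15.9 g·m⁻²·a⁻¹
Ordering by g·m⁻²·a⁻¹: copper (21.1) > zinc (15.9)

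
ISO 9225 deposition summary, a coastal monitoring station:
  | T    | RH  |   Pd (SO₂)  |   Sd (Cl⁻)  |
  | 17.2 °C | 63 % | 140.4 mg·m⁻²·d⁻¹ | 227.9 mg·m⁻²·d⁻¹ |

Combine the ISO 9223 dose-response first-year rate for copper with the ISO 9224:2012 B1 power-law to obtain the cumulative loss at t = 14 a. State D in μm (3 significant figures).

D(14) = 8.37 μm

copper: temperature factor f = -0.080·(7.2) = -0.5760
  SO₂ term: 0.0053·140.4^0.26·exp(0.059·63-0.5760) = 0.4433
  Cl⁻ term: 0.01025·227.9^0.27·exp(0.036·63+0.049·17.2) = 0.9961
  sum: 0.4433 + 0.9961 → r_corr = 1.439 μm/a
ISO 9224: D(t) = r_corr · t^b with b = 0.667 (copper, B1)
  D(14) = 1.439 × 14^0.667 = 1.439 × 5.814 = 8.369 μm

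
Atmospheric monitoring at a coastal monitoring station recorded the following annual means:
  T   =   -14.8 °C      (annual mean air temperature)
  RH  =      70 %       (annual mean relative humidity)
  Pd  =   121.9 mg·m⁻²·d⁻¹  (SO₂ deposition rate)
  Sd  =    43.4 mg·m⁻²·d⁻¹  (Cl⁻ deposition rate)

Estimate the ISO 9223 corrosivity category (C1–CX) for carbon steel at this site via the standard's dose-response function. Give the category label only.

carbon steel: temperature factor f = +0.150·(-24.8) = -3.7200
  Pd branch = 1.77·Pd^0.52·e^(0.02·RH+f) = 2.114 μm/a
  Cl⁻ term: 0.102·43.4^0.62·exp(0.033·70+0.04·-14.8) = 5.888
  r_corr = 2.114 + 5.888 = 8.002 μm/a
ISO 9223 Table 2 (carbon steel): 1.3 < 8 ≤ 25 μm/a ⇒ C2

C2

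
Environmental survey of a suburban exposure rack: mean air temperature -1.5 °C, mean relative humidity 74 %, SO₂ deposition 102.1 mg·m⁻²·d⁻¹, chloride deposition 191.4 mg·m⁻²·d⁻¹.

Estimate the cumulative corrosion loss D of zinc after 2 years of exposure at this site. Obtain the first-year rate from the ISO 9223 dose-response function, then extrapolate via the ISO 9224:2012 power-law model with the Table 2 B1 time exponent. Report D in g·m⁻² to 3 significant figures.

zinc: f(T) = +0.038·(T−10) [T≤10 °C] = -0.4370
  Pd branch = 0.0129·Pd^0.44·e^(0.046·RH+f) = 1.919 μm/a
  Sd branch = 0.0175·Sd^0.57·e^(0.008·RH+0.085·T) = 0.5565 μm/a
  sum: 1.919 + 0.5565 → r_corr = 2.476 μm/a
ISO 9224: D(t) = r_corr · t^b with b = 0.813 (zinc, B1)
  D(2) = 2.476 × 2^0.813 = 2.476 × 1.757 = 4.349 μm
  Mass loss = 4.349 μm × 7.14 g/cm³ = 31.05 g·m⁻²

D(2) = 31.1 g·m⁻²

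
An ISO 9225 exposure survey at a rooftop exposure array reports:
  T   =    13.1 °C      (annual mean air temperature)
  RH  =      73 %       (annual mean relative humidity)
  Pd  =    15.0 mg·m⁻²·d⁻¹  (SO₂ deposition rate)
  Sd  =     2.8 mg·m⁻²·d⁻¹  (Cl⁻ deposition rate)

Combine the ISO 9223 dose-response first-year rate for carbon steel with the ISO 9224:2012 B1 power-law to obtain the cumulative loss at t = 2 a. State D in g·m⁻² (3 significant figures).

D(2) = 338 g·m⁻²

carbon steel: T>10 °C ⇒ hinge -0.054·(13.1−10) = -0.1674
  Pd branch = 1.77·Pd^0.52·e^(0.02·RH+f) = 26.36 μm/a
  Sd branch = 0.102·Sd^0.62·e^(0.033·RH+0.04·T) = 3.628 μm/a
  sum: 26.36 + 3.628 → r_corr = 29.99 μm/a
ISO 9224: D(t) = r_corr · t^b with b = 0.523 (carbon steel, B1)
  D(2) = 29.99 × 2^0.523 = 29.99 × 1.437 = 43.09 μm
  Mass loss = 43.09 μm × 7.85 g/cm³ = 338.2 g·m⁻²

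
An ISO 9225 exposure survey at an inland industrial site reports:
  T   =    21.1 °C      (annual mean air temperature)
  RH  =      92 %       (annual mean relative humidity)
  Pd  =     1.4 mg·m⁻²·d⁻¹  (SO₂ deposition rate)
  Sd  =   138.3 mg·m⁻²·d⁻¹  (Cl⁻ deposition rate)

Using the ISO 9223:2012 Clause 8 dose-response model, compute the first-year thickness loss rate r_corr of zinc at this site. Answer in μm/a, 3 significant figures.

zinc: T>10 °C ⇒ hinge -0.071·(21.1−10) = -0.7881
  sulphur-dioxide contribution → 0.4683 μm/a
  chloride contribution → 3.646 μm/a
  total first-year rate 4.115 μm/a

r_corr = 4.11 μm/a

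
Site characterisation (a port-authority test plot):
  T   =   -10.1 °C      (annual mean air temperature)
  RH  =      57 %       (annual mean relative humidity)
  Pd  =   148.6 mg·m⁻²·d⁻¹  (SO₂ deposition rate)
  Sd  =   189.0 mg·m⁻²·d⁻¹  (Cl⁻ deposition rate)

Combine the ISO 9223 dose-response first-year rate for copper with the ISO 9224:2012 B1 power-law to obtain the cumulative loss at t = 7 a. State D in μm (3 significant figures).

copper: temperature factor f = +0.126·(-20.1) = -2.5326
  Pd branch = 0.0053·Pd^0.26·e^(0.059·RH+f) = 0.04463 μm/a
  Sd branch = 0.01025·Sd^0.27·e^(0.036·RH+0.049·T) = 0.2003 μm/a
  r_corr = 0.04463 + 0.2003 = 0.2449 μm/a
ISO 9224: D(t) = r_corr · t^b with b = 0.667 (copper, B1)
  D(7) = 0.2449 × 7^0.667 = 0.2449 × 3.662 = 0.8967 μm

D(7) = 0.897 μm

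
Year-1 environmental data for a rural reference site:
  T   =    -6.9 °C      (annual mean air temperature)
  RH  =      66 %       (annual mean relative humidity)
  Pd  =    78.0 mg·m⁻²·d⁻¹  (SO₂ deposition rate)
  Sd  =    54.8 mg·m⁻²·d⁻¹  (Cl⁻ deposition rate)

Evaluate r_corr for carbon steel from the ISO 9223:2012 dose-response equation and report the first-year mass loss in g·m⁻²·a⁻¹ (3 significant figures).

carbon steel: T≤10 °C ⇒ hinge +0.150·(-6.9−10) = -2.5350
  sulphur-dioxide contribution → 5.061 μm/a
  chloride contribution → 8.178 μm/a
  ⇒ r_corr(carbon steel) = 13.24 μm/a
Convert to mass loss: 13.24 μm/a × 7.85 g/cm³ = 103.9 g·m⁻²·a⁻¹

r_corr = 104 g·m⁻²·a⁻¹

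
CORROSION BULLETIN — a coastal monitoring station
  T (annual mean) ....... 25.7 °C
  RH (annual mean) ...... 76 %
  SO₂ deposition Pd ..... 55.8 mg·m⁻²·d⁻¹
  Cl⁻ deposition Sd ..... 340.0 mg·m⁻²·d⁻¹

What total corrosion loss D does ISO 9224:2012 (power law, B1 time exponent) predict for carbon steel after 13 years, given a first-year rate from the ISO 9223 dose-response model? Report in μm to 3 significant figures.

D(13) = 604 μm

carbon steel: temperature factor f = -0.054·(15.7) = -0.8478
  sulphur-dioxide contribution → 28.06 μm/a
  chloride contribution → 130 μm/a
  total first-year rate 158 μm/a
Long-term exponent b (ISO 9224 Table 2, B1) = 0.523
  D(13) = 158 × 13^0.523 = 158 × 3.825 = 604.4 μm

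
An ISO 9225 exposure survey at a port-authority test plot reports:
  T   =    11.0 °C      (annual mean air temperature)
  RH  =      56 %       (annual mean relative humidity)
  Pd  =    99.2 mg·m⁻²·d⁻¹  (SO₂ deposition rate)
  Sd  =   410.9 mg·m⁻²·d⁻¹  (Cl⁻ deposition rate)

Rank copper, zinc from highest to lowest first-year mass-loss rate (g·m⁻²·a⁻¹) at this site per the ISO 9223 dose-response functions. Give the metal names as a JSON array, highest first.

["zinc", "copper"]

copper: T>10 °C ⇒ hinge -0.080·(11.0−10) = -0.0800
  Pd branch = 0.0053·Pd^0.26·e^(0.059·RH+f) = 0.4401 μm/a
  Sd branch = 0.01025·Sd^0.27·e^(0.036·RH+0.049·T) = 0.67 μm/a
  r_corr = 0.4401 + 0.67 = 1.11 μm/a
  mass loss = 1.11 μm/a × 8.96 g/cm³ = 9.946 g·m⁻²·a⁻¹
zinc: T>10 °C ⇒ hinge -0.071·(11.0−10) = -0.0710
  Pd branch = 0.0129·Pd^0.44·e^(0.046·RH+f) = 1.194 μm/a
  Cl⁻ term: 0.0175·410.9^0.57·exp(0.008·56+0.085·11.0) = 2.155
  r_corr = 1.194 + 2.155 = 3.349 μm/a
  mass loss = 3.349 μm/a × 7.14 g/cm³ = 23.91 g·m⁻²·a⁻¹
Ordering by g·m⁻²·a⁻¹: zinc (23.9) > copper (9.95)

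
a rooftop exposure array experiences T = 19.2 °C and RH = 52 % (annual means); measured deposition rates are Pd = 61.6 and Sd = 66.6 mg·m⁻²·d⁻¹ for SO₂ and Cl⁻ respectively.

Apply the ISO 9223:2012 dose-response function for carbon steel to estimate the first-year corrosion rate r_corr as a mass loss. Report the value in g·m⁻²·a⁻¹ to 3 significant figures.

carbon steel: T>10 °C ⇒ hinge -0.054·(19.2−10) = -0.4968
  SO₂ term: 1.77·61.6^0.52·exp(0.02·52-0.4968) = 25.97
  Cl⁻ term: 0.102·66.6^0.62·exp(0.033·52+0.04·19.2) = 16.52
  r_corr = 25.97 + 16.52 = 42.49 μm/a
Convert to mass loss: 42.49 μm/a × 7.85 g/cm³ = 333.5 g·m⁻²·a⁻¹

r_corr = 334 g·m⁻²·a⁻¹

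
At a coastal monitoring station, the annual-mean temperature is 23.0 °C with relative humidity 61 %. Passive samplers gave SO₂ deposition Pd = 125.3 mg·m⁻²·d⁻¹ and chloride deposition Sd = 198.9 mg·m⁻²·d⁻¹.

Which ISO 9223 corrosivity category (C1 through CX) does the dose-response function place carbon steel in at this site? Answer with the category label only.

carbon steel: temperature factor f = -0.054·(13.0) = -0.7020
  Pd branch = 1.77·Pd^0.52·e^(0.02·RH+f) = 36.63 μm/a
  Sd branch = 0.102·Sd^0.62·e^(0.033·RH+0.04·T) = 51 μm/a
  r_corr = 36.63 + 51 = 87.63 μm/a
Category bounds: 80…200 μm/a bracket r_corr ⇒ C5

C5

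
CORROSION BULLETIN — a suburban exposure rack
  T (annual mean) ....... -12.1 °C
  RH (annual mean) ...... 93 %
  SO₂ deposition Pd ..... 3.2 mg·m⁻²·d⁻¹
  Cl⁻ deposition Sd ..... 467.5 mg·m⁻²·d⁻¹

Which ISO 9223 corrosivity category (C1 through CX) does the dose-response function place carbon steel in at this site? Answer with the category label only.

C4

carbon steel: f(T) = +0.150·(T−10) [T≤10 °C] = -3.3150
  SO₂ term: 1.77·3.2^0.52·exp(0.02·93-3.3150) = 0.7564
  Sd branch = 0.102·Sd^0.62·e^(0.033·RH+0.04·T) = 61.17 μm/a
  sum: 0.7564 + 61.17 → r_corr = 61.92 μm/a
Category bounds: 50…80 μm/a bracket r_corr ⇒ C4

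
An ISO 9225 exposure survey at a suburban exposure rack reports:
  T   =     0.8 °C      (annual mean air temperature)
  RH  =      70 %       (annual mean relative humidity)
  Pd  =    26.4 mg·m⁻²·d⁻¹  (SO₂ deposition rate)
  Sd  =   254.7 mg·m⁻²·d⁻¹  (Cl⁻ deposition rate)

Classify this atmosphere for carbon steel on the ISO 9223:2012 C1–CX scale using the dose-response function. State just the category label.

carbon steel: f(T) = +0.150·(T−10) [T≤10 °C] = -1.3800
  Pd branch = 1.77·Pd^0.52·e^(0.02·RH+f) = 9.906 μm/a
  Sd branch = 0.102·Sd^0.62·e^(0.033·RH+0.04·T) = 32.92 μm/a
  sum: 9.906 + 32.92 → r_corr = 42.83 μm/a
ISO 9223 Table 2 (carbon steel): 25 < 42.8 ≤ 50 μm/a ⇒ C3

C3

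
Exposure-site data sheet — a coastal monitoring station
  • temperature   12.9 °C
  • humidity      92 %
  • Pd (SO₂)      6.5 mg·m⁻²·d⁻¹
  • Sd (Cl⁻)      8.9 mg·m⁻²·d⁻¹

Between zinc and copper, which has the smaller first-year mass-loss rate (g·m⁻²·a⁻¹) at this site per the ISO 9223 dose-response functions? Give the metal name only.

zinc

zinc: f(T) = -0.071·(T−10) [T>10 °C] = -0.2059
  SO₂ term: 0.0129·6.5^0.44·exp(0.046·92-0.2059) = 1.647
  Sd branch = 0.0175·Sd^0.57·e^(0.008·RH+0.085·T) = 0.3802 μm/a
  sum: 1.647 + 0.3802 → r_corr = 2.028 μm/a
  mass loss = 2.028 μm/a × 7.14 g/cm³ = 14.48 g·m⁻²·a⁻¹
copper: T>10 °C ⇒ hinge -0.080·(12.9−10) = -0.2320
  Pd branch = 0.0053·Pd^0.26·e^(0.059·RH+f) = 1.557 μm/a
  Cl⁻ term: 0.01025·8.9^0.27·exp(0.036·92+0.049·12.9) = 0.9549
  r_corr = 1.557 + 0.9549 = 2.512 μm/a
  mass loss = 2.512 μm/a × 8.96 g/cm³ = 22.5 g·m⁻²·a⁻¹
Ordering by g·m⁻²·a⁻¹: copper (22.5) > zinc (14.5)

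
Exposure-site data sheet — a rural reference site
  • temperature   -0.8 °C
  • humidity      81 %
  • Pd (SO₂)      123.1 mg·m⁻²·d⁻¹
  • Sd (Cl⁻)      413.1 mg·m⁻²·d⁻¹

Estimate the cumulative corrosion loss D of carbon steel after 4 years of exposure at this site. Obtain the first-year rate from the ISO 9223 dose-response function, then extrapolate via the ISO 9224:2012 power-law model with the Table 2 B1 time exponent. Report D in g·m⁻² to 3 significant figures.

D(4) = 1.32e+03 g·m⁻²

carbon steel: f(T) = +0.150·(T−10) [T≤10 °C] = -1.6200
  sulphur-dioxide contribution → 21.62 μm/a
  chloride contribution → 59.91 μm/a
  ⇒ r_corr(carbon steel) = 81.54 μm/a
Power-law: D(4) = r_corr · 4^0.523
  D(4) = 81.54 × 4^0.523 = 81.54 × 2.065 = 168.4 μm
  Mass loss = 168.4 μm × 7.85 g/cm³ = 1322 g·m⁻²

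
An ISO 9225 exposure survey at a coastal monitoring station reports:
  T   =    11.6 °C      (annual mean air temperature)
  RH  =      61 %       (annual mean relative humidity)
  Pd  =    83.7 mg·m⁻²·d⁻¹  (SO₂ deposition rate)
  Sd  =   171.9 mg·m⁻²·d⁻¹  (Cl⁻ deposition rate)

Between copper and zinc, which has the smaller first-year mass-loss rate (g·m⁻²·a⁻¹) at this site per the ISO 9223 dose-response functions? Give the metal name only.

copper

copper: f(T) = -0.080·(T−10) [T>10 °C] = -0.1280
  sulphur-dioxide contribution → 0.539 μm/a
  chloride contribution → 0.6528 μm/a
  ⇒ r_corr(copper) = 1.192 μm/a
  mass loss = 1.192 μm/a × 8.96 g/cm³ = 10.68 g·m⁻²·a⁻¹
zinc: temperature factor f = -0.071·(1.6) = -0.1136
  sulphur-dioxide contribution → 1.336 μm/a
  chloride contribution → 1.436 μm/a
  total first-year rate 2.773 μm/a
  mass loss = 2.773 μm/a × 7.14 g/cm³ = 19.8 g·m⁻²·a⁻¹
Ordering by g·m⁻²·a⁻¹: zinc (19.8) > copper (10.7)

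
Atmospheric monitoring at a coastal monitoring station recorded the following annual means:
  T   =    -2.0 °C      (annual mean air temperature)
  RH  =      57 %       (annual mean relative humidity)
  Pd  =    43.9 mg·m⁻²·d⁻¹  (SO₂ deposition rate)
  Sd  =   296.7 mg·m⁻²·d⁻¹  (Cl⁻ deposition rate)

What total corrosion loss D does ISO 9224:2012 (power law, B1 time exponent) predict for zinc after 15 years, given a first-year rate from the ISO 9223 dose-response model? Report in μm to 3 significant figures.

D(15) = 10.8 μm

zinc: f(T) = +0.038·(T−10) [T≤10 °C] = -0.4560
  SO₂ term: 0.0129·43.9^0.44·exp(0.046·57-0.4560) = 0.5942
  Cl⁻ term: 0.0175·296.7^0.57·exp(0.008·57+0.085·-2.0) = 0.5977
  r_corr = 0.5942 + 0.5977 = 1.192 μm/a
Long-term exponent b (ISO 9224 Table 2, B1) = 0.813
  D(15) = 1.192 × 15^0.813 = 1.192 × 9.04 = 10.77 μm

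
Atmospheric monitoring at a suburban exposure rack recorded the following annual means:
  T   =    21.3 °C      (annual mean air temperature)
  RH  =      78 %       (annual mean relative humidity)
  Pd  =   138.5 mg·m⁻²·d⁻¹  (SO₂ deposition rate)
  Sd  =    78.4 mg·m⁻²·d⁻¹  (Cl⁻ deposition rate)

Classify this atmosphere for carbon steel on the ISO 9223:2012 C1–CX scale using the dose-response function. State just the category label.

carbon steel: f(T) = -0.054·(T−10) [T>10 °C] = -0.6102
  SO₂ term: 1.77·138.5^0.52·exp(0.02·78-0.6102) = 59.43
  Cl⁻ term: 0.102·78.4^0.62·exp(0.033·78+0.04·21.3) = 46.88
  r_corr = 59.43 + 46.88 = 106.3 μm/a
ISO 9223 Table 2 (carbon steel): 80 < 106 ≤ 200 μm/a ⇒ C5

C5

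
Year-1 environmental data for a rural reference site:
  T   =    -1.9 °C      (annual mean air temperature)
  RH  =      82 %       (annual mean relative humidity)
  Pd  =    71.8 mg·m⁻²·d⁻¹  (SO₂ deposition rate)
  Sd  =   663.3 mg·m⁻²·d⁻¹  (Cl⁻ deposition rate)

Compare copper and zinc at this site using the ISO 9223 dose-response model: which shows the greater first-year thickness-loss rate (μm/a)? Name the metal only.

zinc

copper: T≤10 °C ⇒ hinge +0.126·(-1.9−10) = -1.4994
  Pd branch = 0.0053·Pd^0.26·e^(0.059·RH+f) = 0.4537 μm/a
  Sd branch = 0.01025·Sd^0.27·e^(0.036·RH+0.049·T) = 1.033 μm/a
  sum: 0.4537 + 1.033 → r_corr = 1.487 μm/a
zinc: f(T) = +0.038·(T−10) [T≤10 °C] = -0.4522
  Pd branch = 0.0129·Pd^0.44·e^(0.046·RH+f) = 2.339 μm/a
  Cl⁻ term: 0.0175·663.3^0.57·exp(0.008·82+0.085·-1.9) = 1.165
  sum: 2.339 + 1.165 → r_corr = 3.504 μm/a
Ordering by μm/a: zinc (3.5) > copper (1.49)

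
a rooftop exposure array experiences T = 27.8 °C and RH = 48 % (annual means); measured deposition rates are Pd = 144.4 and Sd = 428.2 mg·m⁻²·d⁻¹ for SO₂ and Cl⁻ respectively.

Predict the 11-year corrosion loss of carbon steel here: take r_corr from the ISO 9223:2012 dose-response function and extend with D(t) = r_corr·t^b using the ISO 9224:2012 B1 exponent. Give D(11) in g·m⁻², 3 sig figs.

carbon steel: f(T) = -0.054·(T−10) [T>10 °C] = -0.9612
  SO₂ term: 1.77·144.4^0.52·exp(0.02·48-0.9612) = 23.47
  Cl⁻ term: 0.102·428.2^0.62·exp(0.033·48+0.04·27.8) = 64.73
  sum: 23.47 + 64.73 → r_corr = 88.19 μm/a
Long-term exponent b (ISO 9224 Table 2, B1) = 0.523
  D(11) = 88.19 × 11^0.523 = 88.19 × 3.505 = 309.1 μm
  Mass loss = 309.1 μm × 7.85 g/cm³ = 2426 g·m⁻²

D(11) = 2.43e+03 g·m⁻²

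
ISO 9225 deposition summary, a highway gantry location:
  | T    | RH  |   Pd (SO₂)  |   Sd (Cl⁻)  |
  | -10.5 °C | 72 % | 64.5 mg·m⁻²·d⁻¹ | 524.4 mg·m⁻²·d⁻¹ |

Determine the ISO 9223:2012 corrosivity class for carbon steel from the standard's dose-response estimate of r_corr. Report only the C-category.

C3

carbon steel: f(T) = +0.150·(T−10) [T≤10 °C] = -3.0750
  SO₂ term: 1.77·64.5^0.52·exp(0.02·72-3.0750) = 3.012
  Sd branch = 0.102·Sd^0.62·e^(0.033·RH+0.04·T) = 35.02 μm/a
  sum: 3.012 + 35.02 → r_corr = 38.03 μm/a
38 μm/a falls in (25, 50] for carbon steel → category C3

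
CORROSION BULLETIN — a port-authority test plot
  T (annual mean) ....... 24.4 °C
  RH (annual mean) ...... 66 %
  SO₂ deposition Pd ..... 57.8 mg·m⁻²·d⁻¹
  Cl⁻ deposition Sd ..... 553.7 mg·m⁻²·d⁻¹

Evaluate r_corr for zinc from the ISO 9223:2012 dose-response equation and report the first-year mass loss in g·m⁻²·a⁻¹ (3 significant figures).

r_corr = 65.8 g·m⁻²·a⁻¹

zinc: f(T) = -0.071·(T−10) [T>10 °C] = -1.0224
  SO₂ term: 0.0129·57.8^0.44·exp(0.046·66-1.0224) = 0.5759
  Cl⁻ term: 0.0175·553.7^0.57·exp(0.008·66+0.085·24.4) = 8.644
  sum: 0.5759 + 8.644 → r_corr = 9.22 μm/a
Convert to mass loss: 9.22 μm/a × 7.14 g/cm³ = 65.83 g·m⁻²·a⁻¹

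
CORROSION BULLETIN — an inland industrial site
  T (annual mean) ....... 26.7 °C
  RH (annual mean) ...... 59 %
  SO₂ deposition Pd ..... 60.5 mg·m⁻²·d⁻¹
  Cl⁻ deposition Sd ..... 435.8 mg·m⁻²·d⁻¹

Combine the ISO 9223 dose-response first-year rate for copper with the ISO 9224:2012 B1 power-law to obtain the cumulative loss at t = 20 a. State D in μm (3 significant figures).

copper: T>10 °C ⇒ hinge -0.080·(26.7−10) = -1.3360
  SO₂ term: 0.0053·60.5^0.26·exp(0.059·59-1.3360) = 0.1316
  Sd branch = 0.01025·Sd^0.27·e^(0.036·RH+0.049·T) = 1.637 μm/a
  sum: 0.1316 + 1.637 → r_corr = 1.768 μm/a
ISO 9224: D(t) = r_corr · t^b with b = 0.667 (copper, B1)
  D(20) = 1.768 × 20^0.667 = 1.768 × 7.375 = 13.04 μm

D(20) = 13.0 μm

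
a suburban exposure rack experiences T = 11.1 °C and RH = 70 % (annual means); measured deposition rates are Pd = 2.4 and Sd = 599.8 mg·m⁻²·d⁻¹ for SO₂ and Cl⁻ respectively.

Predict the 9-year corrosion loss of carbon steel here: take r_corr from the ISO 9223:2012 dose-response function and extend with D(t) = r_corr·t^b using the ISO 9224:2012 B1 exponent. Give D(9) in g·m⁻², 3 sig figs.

D(9) = 2.36e+03 g·m⁻²

carbon steel: f(T) = -0.054·(T−10) [T>10 °C] = -0.0594
  Pd branch = 1.77·Pd^0.52·e^(0.02·RH+f) = 10.66 μm/a
  Cl⁻ term: 0.102·599.8^0.62·exp(0.033·70+0.04·11.1) = 84.53
  r_corr = 10.66 + 84.53 = 95.19 μm/a
ISO 9224: D(t) = r_corr · t^b with b = 0.523 (carbon steel, B1)
  D(9) = 95.19 × 9^0.523 = 95.19 × 3.156 = 300.4 μm
  Mass loss = 300.4 μm × 7.85 g/cm³ = 2358 g·m⁻²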